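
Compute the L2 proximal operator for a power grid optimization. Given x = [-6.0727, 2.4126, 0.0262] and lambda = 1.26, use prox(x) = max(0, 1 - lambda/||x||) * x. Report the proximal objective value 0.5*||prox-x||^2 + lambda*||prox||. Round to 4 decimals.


Step 1: Compute ||x||.
||x|| = 6.5344
Step 2: Compute scaling factor.
scale = max(0, 1 - 1.26/6.5344) = 0.8072
Step 3: prox(x) = [-4.9017, 1.9474, 0.0211]
||prox(x)|| = 5.2744
Step 4: Proximal objective.
0.5*||prox-x||^2 = 0.7938
lambda*||prox|| = 6.6457
Total = 7.4396


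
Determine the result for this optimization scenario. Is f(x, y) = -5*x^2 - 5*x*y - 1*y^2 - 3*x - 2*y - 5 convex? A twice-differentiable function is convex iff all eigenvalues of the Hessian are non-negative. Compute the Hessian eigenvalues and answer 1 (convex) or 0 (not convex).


The Hessian of f(x,y) = -5*x^2 - 5*x*y - 1*y^2 - 3*x - 2*y - 5 is:
H = [[-10, -5], [-5, -2]]
Trace = -10 - 2 = -12
Determinant = -10*-2 - (-5)^2 = -5
Discriminant = (-12)^2 - 4*-5 = 164.0
Eigenvalues: lambda_1 = -12.4031, lambda_2 = 0.4031
The function is not convex.

0


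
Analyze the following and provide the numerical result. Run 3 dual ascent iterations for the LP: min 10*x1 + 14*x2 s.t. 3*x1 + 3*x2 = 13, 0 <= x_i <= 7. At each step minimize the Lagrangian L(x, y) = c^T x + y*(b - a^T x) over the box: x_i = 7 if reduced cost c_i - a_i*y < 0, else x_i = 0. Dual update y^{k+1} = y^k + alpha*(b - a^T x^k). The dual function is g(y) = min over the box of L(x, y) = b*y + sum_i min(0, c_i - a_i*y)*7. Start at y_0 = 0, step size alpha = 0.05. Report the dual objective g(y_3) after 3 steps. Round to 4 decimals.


Dual ascent for LP: min 10*x1 + 14*x2, 3*x1 + 3*x2 = 13, 0 <= x_i <= 7
Step 1: y^k = 0.0, reduced costs: (10.0, 14.0)
  x^k = (0.0, 0.0), subgradient = b - a^T x = 13.0
  y^{k+1} = 0.0 + 0.05*13.0 = 0.65
Step 2: y^k = 0.65, reduced costs: (8.05, 12.05)
  x^k = (0.0, 0.0), subgradient = b - a^T x = 13.0
  y^{k+1} = 0.65 + 0.05*13.0 = 1.3
Step 3: y^k = 1.3, reduced costs: (6.1, 10.1)
  x^k = (0.0, 0.0), subgradient = b - a^T x = 13.0
  y^{k+1} = 1.3 + 0.05*13.0 = 1.95
Dual objective at y_3 = 1.95: reduced costs (4.15, 8.15), box minimizer x = (0.0, 0.0)
g(y_3) = b*y + (c1 - a1*y)*x1 + (c2 - a2*y)*x2 = 13*1.95 + 4.15*0.0 + 8.15*0.0 = 25.35 + 0.0 + 0.0 = 25.35


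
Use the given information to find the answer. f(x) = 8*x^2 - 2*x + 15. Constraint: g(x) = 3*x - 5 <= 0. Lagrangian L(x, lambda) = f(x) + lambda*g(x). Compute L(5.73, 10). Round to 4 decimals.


Step 1: Evaluate f(x).
f(5.73) = 8*5.73^2 - 2*5.73 + 15 = 266.2032
Step 2: Evaluate g(x).
g(5.73) = 3*5.73 - 5 = 12.19
Step 3: Compute Lagrangian.
L = 266.2032 + 10*12.19 = 388.1032


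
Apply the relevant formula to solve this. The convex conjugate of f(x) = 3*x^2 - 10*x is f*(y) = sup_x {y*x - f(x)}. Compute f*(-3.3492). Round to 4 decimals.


f*(y) = sup_x {y*x - a*x^2 - b*x} = sup_x {(y-b)*x - a*x^2}
FOC: (y - b) - 2a*x = 0 => x* = (y - b)/(2a)
x* = (-3.3492 + 10)/(2*3) = 1.1085
f*(-3.3492) = (y-b)^2/(4a) = (-3.3492 + 10)^2/(4*3)
= 44.2331/12 = 3.6861


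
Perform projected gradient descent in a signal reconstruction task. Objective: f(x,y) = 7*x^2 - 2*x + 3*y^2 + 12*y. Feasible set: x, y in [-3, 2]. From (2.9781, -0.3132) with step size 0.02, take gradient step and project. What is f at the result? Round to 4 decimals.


Step 1: Compute gradient at (2.9781, -0.3132).
grad_x = 2*7*2.9781 - 2 = 39.6934
grad_y = 2*3*-0.3132 + 12 = 10.1208
Step 2: Gradient step.
x_raw = 2.9781 - 0.02*39.6934 = 2.1842
y_raw = -0.3132 - 0.02*10.1208 = -0.5156
Step 3: Project onto [-3, 2].
x_proj = clip(2.1842) = 2.0
y_proj = clip(-0.5156) = -0.5156
Step 4: Evaluate f.
f(2.0, -0.5156) = 18.6102


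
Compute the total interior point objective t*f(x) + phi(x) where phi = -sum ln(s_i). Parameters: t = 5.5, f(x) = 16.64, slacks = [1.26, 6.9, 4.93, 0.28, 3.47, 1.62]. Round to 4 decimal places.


Step 1: Compute log-barrier.
ln values: [0.2311, 1.9315, 1.5953, -1.273, 1.2442, 0.4824]
phi = -(0.2311 + 1.9315 + 1.5953 - 1.273 + 1.2442 + 0.4824) = -4.2116
Step 2: Compute augmented objective.
t*f(x) = 5.5*16.64 = 91.52
Total = 91.52 - 4.2116 = 87.3084


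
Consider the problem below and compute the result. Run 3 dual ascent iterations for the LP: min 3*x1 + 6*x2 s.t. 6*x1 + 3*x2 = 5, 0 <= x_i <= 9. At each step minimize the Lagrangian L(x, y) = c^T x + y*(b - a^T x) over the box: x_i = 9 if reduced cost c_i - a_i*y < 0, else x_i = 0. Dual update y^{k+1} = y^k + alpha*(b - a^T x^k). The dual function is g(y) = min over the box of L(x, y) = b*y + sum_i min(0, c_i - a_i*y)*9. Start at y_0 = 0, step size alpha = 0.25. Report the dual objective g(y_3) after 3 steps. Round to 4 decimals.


Dual ascent for LP: min 3*x1 + 6*x2, 6*x1 + 3*x2 = 5, 0 <= x_i <= 9
Step 1: y^k = 0.0, reduced costs: (3.0, 6.0)
  x^k = (0.0, 0.0), subgradient = b - a^T x = 5.0
  y^{k+1} = 0.0 + 0.25*5.0 = 1.25
Step 2: y^k = 1.25, reduced costs: (-4.5, 2.25)
  x^k = (9.0, 0.0), subgradient = b - a^T x = -49.0
  y^{k+1} = 1.25 + 0.25*-49.0 = -11.0
Step 3: y^k = -11.0, reduced costs: (69.0, 39.0)
  x^k = (0.0, 0.0), subgradient = b - a^T x = 5.0
  y^{k+1} = -11.0 + 0.25*5.0 = -9.75
Dual objective at y_3 = -9.75: reduced costs (61.5, 35.25), box minimizer x = (0.0, 0.0)
g(y_3) = b*y + (c1 - a1*y)*x1 + (c2 - a2*y)*x2 = 5*(-9.75) + 61.5*0.0 + 35.25*0.0 = -48.75 + 0.0 + 0.0 = -48.75


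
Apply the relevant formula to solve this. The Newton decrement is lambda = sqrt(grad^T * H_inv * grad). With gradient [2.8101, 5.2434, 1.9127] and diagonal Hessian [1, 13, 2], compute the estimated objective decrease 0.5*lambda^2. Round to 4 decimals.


Step 1: H is diagonal, so H^(-1) * g = [2.8101, 0.4033, 0.9564].
Step 2: g^T H^(-1) g = sum_i g_i^2 / H_ii
  = (2.8101)^2/1 + (5.2434)^2/13 + (1.9127)^2/2
  = 7.8967 + 2.1149 + 1.8292 = 11.8407
Step 3: Objective decrease = 0.5 * g^T H^(-1) g = 5.9204


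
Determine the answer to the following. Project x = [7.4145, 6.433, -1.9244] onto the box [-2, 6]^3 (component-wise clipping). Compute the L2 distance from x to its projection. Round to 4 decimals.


Project each component onto [-2, 6].
clip(7.4145) = 6.0, clip(6.433) = 6.0, clip(-1.9244) = -1.9244
Projection = [6.0, 6.0, -1.9244]
Squared diffs: [2.0008, 0.1875, 0.0]
Distance = sqrt(2.1883) = 1.4793


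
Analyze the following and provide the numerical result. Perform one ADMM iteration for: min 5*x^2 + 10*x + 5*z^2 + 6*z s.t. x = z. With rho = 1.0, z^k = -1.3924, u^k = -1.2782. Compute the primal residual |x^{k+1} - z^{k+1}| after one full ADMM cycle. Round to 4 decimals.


ADMM iteration with rho = 1.0, z^k = -1.3924, u^k = -1.2782
Step 1: x-update.
Minimize 5*x^2 + 10*x + (1.0/2)*(x + 1.3924 - 1.2782)^2
FOC: (2*5 + 1.0)*x = -10 + 1.0*(-1.3924 + 1.2782)
x^{k+1} = -0.9195
Step 2: z-update.
Minimize 5*z^2 + 6*z + (1.0/2)*(-0.9195 - z - 1.2782)^2
FOC: (2*5 + 1.0)*z = -6 + 1.0*(-0.9195 - 1.2782)
z^{k+1} = -0.7452
Step 3: u-update.
u^{k+1} = -1.2782 - 0.9195 + 0.7452 = -1.4524
Step 4: Primal residual = |-0.9195 + 0.7452| = 0.1742


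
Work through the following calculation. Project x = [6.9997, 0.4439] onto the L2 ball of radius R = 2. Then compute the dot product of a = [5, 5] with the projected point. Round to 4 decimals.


Step 1: Compute ||x|| (intermediates to 6 decimals).
||x|| = sqrt(6.9997^2 + 0.4439^2) = 7.013761
Step 2: Project.
Since ||x|| > R, scale = R/||x|| = 2/7.013761 = 0.285154, proj(x) = scale * x
proj(x) = [1.995992, 0.12658]
Step 3: Dot product.
a^T * proj(x) = 5*1.995992 + 5*0.12658 = 10.6129


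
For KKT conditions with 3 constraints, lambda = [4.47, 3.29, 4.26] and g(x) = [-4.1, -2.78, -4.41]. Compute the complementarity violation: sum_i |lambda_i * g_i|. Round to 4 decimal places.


KKT complementary slackness check:
lambda_1 * g_1 = 4.47 * -4.1 = -18.327
lambda_2 * g_2 = 3.29 * -2.78 = -9.1462
lambda_3 * g_3 = 4.26 * -4.41 = -18.7866
Total violation = 18.327 + 9.1462 + 18.7866 = 46.2598


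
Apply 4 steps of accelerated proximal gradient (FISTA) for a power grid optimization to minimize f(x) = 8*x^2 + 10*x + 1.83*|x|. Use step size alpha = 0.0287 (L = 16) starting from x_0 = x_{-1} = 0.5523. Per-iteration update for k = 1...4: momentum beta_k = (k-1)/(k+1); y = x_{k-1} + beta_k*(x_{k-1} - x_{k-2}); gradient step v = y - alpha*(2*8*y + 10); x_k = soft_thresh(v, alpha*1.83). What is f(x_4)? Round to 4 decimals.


FISTA on f(x) = 8*x^2 + 10*x + 1.83*|x|
L = 16, alpha = 0.0287
Iteration 1: beta = 0.0, y = 0.5523 + 0.0*(0.5523 - 0.5523) = 0.5523
  grad(y) = 18.8368, v = y - alpha*grad = 0.0117
  prox(v) = soft_thresh(0.0117, 0.0525) = 0.0
Iteration 2: beta = 0.3333, y = 0.0 + 0.3333*(0.0 - 0.5523) = -0.1841
  grad(y) = 7.0544, v = y - alpha*grad = -0.3866
  prox(v) = soft_thresh(-0.3866, 0.0525) = -0.334
Iteration 3: beta = 0.5, y = -0.334 + 0.5*(-0.334 - 0.0) = -0.5011
  grad(y) = 1.983, v = y - alpha*grad = -0.558
  prox(v) = soft_thresh(-0.558, 0.0525) = -0.5055
Iteration 4: beta = 0.6, y = -0.5055 + 0.6*(-0.5055 + 0.334) = -0.6083
  grad(y) = 0.2672, v = y - alpha*grad = -0.616
  prox(v) = soft_thresh(-0.616, 0.0525) = -0.5634
f(x_4) = 8*(-0.5634)^2 + 10*(-0.5634) + 1.83*|-0.5634| = -2.0636


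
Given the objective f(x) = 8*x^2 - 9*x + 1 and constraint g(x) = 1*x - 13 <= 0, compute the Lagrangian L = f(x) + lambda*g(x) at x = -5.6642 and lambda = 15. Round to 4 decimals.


Step 1: Evaluate f(x).
f(-5.6642) = 8*(-5.6642)^2 - 9*(-5.6642) + 1 = 308.6431
Step 2: Evaluate g(x).
g(-5.6642) = 1*-5.6642 - 13 = -18.6642
Step 3: Compute Lagrangian.
L = 308.6431 + 15*-18.6642 = 28.6801


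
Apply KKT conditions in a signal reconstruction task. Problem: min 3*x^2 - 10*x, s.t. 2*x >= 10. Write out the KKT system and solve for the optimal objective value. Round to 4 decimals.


Step 1: Try lambda = 0 (constraint inactive).
x_unc = 10/(2*3) = 1.6667
Check: 2*1.6667 = 3.3334 < 10 -- violated!
Step 2: Constraint must be active: 2*x = 10
x* = 10/2 = 5.0
lambda = (2*3*5.0 - 10)/2 = 10.0
Step 3: Compute optimal value.
f(x*) = 3*5.0^2 - 10*5.0 = 25.0


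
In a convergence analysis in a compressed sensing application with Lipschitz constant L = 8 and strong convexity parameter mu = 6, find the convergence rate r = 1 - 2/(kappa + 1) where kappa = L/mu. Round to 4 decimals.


Step 1: Compute the condition number.
kappa = L/mu = 8/6 = 1.3333
Step 2: Compute the convergence rate.
r = 1 - 2/(kappa + 1) = 1 - 2*mu/(L + mu) = (L - mu)/(L + mu) = 2/14 = 0.1429


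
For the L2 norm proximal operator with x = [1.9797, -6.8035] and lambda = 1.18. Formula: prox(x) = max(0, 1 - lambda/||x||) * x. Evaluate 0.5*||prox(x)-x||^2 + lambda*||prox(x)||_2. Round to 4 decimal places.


Step 1: Compute ||x||.
||x|| = 7.0857
Step 2: Compute scaling factor.
scale = max(0, 1 - 1.18/7.0857) = 0.8335
Step 3: prox(x) = [1.65, -5.6705]
||prox(x)|| = 5.9057
Step 4: Proximal objective.
0.5*||prox-x||^2 = 0.6962
lambda*||prox|| = 6.9687
Total = 7.6649


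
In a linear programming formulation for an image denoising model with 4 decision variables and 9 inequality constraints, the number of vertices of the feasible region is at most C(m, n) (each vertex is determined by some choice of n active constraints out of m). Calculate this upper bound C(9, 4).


Each vertex corresponds to some choice of n active constraints out of m, so the number of vertices is at most C(m, n) = m! / (n!(m-n)!).
m = 9, n = 4
Numerator: 9 * 8 * 7 * 6
Denominator: 4! = 24
C(9, 4) = 126


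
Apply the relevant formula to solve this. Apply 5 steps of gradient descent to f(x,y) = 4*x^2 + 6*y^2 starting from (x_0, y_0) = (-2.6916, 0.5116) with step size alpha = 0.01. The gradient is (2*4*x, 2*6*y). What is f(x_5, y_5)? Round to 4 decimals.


Gradient descent on f(x,y) = 4*x^2 + 6*y^2.
Starting point: (-2.6916, 0.5116), alpha = 0.01
Step 1: grad_x = 2*4*-2.6916 = -21.5328, grad_y = 2*6*0.5116 = 6.1392
  x_1 = -2.6916 - 0.01*-21.5328 = -2.4763
  y_1 = 0.5116 - 0.01*6.1392 = 0.4502
Step 2: grad_x = 2*4*-2.4763 = -19.8102, grad_y = 2*6*0.4502 = 5.4025
  x_2 = -2.4763 - 0.01*-19.8102 = -2.2782
  y_2 = 0.4502 - 0.01*5.4025 = 0.3962
Step 3: grad_x = 2*4*-2.2782 = -18.2254, grad_y = 2*6*0.3962 = 4.7542
  x_3 = -2.2782 - 0.01*-18.2254 = -2.0959
  y_3 = 0.3962 - 0.01*4.7542 = 0.3486
Step 4: grad_x = 2*4*-2.0959 = -16.7673, grad_y = 2*6*0.3486 = 4.1837
  x_4 = -2.0959 - 0.01*-16.7673 = -1.9282
  y_4 = 0.3486 - 0.01*4.1837 = 0.3068
Step 5: grad_x = 2*4*-1.9282 = -15.4259, grad_y = 2*6*0.3068 = 3.6816
  x_5 = -1.9282 - 0.01*-15.4259 = -1.774
  y_5 = 0.3068 - 0.01*3.6816 = 0.27
f(-1.774, 0.27) = 4*(-1.774)^2 + 6*0.27^2 = 13.0254


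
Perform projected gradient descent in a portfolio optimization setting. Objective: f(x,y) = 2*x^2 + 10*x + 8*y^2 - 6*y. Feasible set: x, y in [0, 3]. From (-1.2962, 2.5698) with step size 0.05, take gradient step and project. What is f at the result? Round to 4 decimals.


Step 1: Compute gradient at (-1.2962, 2.5698).
grad_x = 2*2*-1.2962 + 10 = 4.8152
grad_y = 2*8*2.5698 - 6 = 35.1168
Step 2: Gradient step.
x_raw = -1.2962 - 0.05*4.8152 = -1.537
y_raw = 2.5698 - 0.05*35.1168 = 0.814
Step 3: Project onto [0, 3].
x_proj = clip(-1.537) = 0.0
y_proj = clip(0.814) = 0.814
Step 4: Evaluate f.
f(0.0, 0.814) = 0.4165


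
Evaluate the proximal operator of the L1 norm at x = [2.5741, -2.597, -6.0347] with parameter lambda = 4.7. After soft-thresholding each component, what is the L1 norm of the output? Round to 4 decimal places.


Soft-thresholding with lambda = 4.7:
prox(2.5741) = sign(2.5741)*max(|2.5741| - 4.7, 0) = 0.0
prox(-2.597) = sign(-2.597)*max(|-2.597| - 4.7, 0) = 0.0
prox(-6.0347) = sign(-6.0347)*max(|-6.0347| - 4.7, 0) = -1.3347
prox(x) = [0.0, 0.0, -1.3347]
||prox(x)||_1 = 0.0 + 0.0 + 1.3347 = 1.3347


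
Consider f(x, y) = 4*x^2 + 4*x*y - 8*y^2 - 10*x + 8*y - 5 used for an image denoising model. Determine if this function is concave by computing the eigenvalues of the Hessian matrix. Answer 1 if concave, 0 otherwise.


The Hessian of f(x,y) = 4*x^2 + 4*x*y - 8*y^2 - 10*x + 8*y - 5 is:
H = [[8, 4], [4, -16]]
Trace = 8 - 16 = -8
Determinant = 8*-16 - (4)^2 = -144
Discriminant = (-8)^2 - 4*-144 = 640.0
Eigenvalues: lambda_1 = -16.6491, lambda_2 = 8.6491
The function is not concave.

0


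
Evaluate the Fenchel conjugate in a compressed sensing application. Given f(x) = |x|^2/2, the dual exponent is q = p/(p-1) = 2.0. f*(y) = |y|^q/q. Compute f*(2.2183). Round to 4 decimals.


The conjugate exponent q satisfies 1/p + 1/q = 1.
p = 2, so q = 2/(2 - 1) = 2.0
|y|^q = 2.2183^2.0 = 4.9209
f*(2.2183) = 4.9209 / 2.0 = 2.4604


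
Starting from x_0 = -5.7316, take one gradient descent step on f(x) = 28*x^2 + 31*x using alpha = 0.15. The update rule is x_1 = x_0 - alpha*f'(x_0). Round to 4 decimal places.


We compute the gradient at x_0 and apply the update.
f'(x) = 56*x + 31
f'(-5.7316) = 56*-5.7316 + 31 = -289.9696
x_1 = -5.7316 - 0.15*-289.9696 = 37.7638


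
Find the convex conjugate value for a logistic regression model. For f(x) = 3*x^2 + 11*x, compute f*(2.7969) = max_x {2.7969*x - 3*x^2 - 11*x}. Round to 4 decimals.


f*(y) = sup_x {y*x - a*x^2 - b*x} = sup_x {(y-b)*x - a*x^2}
FOC: (y - b) - 2a*x = 0 => x* = (y - b)/(2a)
x* = (2.7969 - 11)/(2*3) = -1.3672
f*(2.7969) = (y-b)^2/(4a) = (2.7969 - 11)^2/(4*3)
= 67.2908/12 = 5.6076


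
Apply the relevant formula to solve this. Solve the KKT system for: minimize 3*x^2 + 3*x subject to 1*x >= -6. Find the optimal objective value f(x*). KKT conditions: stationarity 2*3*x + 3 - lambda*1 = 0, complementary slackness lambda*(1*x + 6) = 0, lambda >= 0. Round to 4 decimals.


Step 1: Try lambda = 0 (constraint inactive).
Stationarity: 2*3*x + 3 = 0
x* = -3/(2*3) = -0.5
Check constraint: 1*-0.5 = -0.5 >= -6 -- satisfied.
Step 2: Compute optimal value.
f(x*) = 3*(-0.5)^2 + 3*(-0.5) = -0.75


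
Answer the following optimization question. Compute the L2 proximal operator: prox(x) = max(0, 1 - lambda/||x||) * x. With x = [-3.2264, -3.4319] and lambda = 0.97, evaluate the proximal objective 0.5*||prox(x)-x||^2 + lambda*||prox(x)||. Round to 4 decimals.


Step 1: Compute ||x||.
||x|| = 4.7104
Step 2: Compute scaling factor.
scale = max(0, 1 - 0.97/4.7104) = 0.7941
Step 3: prox(x) = [-2.562, -2.7252]
||prox(x)|| = 3.7404
Step 4: Proximal objective.
0.5*||prox-x||^2 = 0.4705
lambda*||prox|| = 3.6282
Total = 4.0986


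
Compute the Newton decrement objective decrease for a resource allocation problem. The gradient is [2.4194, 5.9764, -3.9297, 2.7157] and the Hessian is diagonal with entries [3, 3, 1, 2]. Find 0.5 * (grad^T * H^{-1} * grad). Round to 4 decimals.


Step 1: H is diagonal, so H^(-1) * g = [0.8065, 1.9921, -3.9297, 1.3579].
Step 2: g^T H^(-1) g = sum_i g_i^2 / H_ii
  = (2.4194)^2/3 + (5.9764)^2/3 + (-3.9297)^2/1 + (2.7157)^2/2
  = 1.9512 + 11.9058 + 15.4425 + 3.6875 = 32.987
Step 3: Objective decrease = 0.5 * g^T H^(-1) g = 16.4935


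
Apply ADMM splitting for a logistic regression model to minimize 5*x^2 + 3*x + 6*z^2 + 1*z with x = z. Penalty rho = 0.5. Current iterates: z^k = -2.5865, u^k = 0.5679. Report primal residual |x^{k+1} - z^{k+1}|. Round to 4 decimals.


ADMM iteration with rho = 0.5, z^k = -2.5865, u^k = 0.5679
Step 1: x-update.
Minimize 5*x^2 + 3*x + (0.5/2)*(x + 2.5865 + 0.5679)^2
FOC: (2*5 + 0.5)*x = -3 + 0.5*(-2.5865 - 0.5679)
x^{k+1} = -0.4359
Step 2: z-update.
Minimize 6*z^2 + 1*z + (0.5/2)*(-0.4359 - z + 0.5679)^2
FOC: (2*6 + 0.5)*z = -1 + 0.5*(-0.4359 + 0.5679)
z^{k+1} = -0.0747
Step 3: u-update.
u^{k+1} = 0.5679 - 0.4359 + 0.0747 = 0.2067
Step 4: Primal residual = |-0.4359 + 0.0747| = 0.3612


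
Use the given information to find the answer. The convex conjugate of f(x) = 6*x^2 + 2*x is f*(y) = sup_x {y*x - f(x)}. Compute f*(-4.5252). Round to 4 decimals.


f*(y) = sup_x {y*x - a*x^2 - b*x} = sup_x {(y-b)*x - a*x^2}
FOC: (y - b) - 2a*x = 0 => x* = (y - b)/(2a)
x* = (-4.5252 - 2)/(2*6) = -0.5438
f*(-4.5252) = (y-b)^2/(4a) = (-4.5252 - 2)^2/(4*6)
= 42.5782/24 = 1.7741


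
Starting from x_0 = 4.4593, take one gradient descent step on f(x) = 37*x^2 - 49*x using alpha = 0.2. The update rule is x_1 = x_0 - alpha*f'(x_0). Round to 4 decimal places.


We compute the gradient at x_0 and apply the update.
f'(x) = 74*x - 49
f'(4.4593) = 74*4.4593 - 49 = 280.9882
x_1 = 4.4593 - 0.2*280.9882 = -51.7383


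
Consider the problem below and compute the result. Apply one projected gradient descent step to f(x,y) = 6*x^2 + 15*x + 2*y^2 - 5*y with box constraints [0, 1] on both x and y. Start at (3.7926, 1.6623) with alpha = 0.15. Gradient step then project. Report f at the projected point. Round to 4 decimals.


Step 1: Compute gradient at (3.7926, 1.6623).
grad_x = 2*6*3.7926 + 15 = 60.5112
grad_y = 2*2*1.6623 - 5 = 1.6492
Step 2: Gradient step.
x_raw = 3.7926 - 0.15*60.5112 = -5.2841
y_raw = 1.6623 - 0.15*1.6492 = 1.4149
Step 3: Project onto [0, 1].
x_proj = clip(-5.2841) = 0.0
y_proj = clip(1.4149) = 1.0
Step 4: Evaluate f.
f(0.0, 1.0) = -3.0


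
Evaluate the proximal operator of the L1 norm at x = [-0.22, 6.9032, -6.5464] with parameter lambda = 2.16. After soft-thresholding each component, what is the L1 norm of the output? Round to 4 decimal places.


Soft-thresholding with lambda = 2.16:
prox(-0.22) = sign(-0.22)*max(|-0.22| - 2.16, 0) = 0.0
prox(6.9032) = sign(6.9032)*max(|6.9032| - 2.16, 0) = 4.7432
prox(-6.5464) = sign(-6.5464)*max(|-6.5464| - 2.16, 0) = -4.3864
prox(x) = [0.0, 4.7432, -4.3864]
||prox(x)||_1 = 0.0 + 4.7432 + 4.3864 = 9.1296


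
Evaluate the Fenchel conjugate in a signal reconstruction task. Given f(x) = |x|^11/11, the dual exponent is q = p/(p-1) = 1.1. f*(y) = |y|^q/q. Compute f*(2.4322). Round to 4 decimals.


The conjugate exponent q satisfies 1/p + 1/q = 1.
p = 11, so q = 11/(11 - 1) = 1.1
|y|^q = 2.4322^1.1 = 2.6583
f*(2.4322) = 2.6583 / 1.1 = 2.4166


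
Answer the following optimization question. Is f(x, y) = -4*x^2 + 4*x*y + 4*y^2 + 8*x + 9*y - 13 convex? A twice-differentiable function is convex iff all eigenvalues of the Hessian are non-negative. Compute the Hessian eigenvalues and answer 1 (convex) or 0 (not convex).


The Hessian of f(x,y) = -4*x^2 + 4*x*y + 4*y^2 + 8*x + 9*y - 13 is:
H = [[-8, 4], [4, 8]]
Trace = -8 + 8 = 0
Determinant = -8*8 - (4)^2 = -80
Discriminant = (0)^2 - 4*-80 = 320.0
Eigenvalues: lambda_1 = -8.9443, lambda_2 = 8.9443
The function is not convex.

0


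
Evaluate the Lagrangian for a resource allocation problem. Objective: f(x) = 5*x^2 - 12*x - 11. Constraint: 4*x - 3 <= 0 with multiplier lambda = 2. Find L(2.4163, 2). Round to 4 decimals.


Step 1: Evaluate f(x).
f(2.4163) = 5*2.4163^2 - 12*2.4163 - 11 = -10.8031
Step 2: Evaluate g(x).
g(2.4163) = 4*2.4163 - 3 = 6.6652
Step 3: Compute Lagrangian.
L = -10.8031 + 2*6.6652 = 2.5273


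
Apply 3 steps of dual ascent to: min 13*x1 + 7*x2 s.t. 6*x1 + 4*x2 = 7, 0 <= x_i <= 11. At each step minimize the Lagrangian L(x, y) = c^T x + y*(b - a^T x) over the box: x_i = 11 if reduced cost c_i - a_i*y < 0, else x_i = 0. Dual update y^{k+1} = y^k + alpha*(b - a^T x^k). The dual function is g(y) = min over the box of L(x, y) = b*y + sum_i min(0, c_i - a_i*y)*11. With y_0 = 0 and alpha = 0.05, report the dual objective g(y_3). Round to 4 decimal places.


Dual ascent for LP: min 13*x1 + 7*x2, 6*x1 + 4*x2 = 7, 0 <= x_i <= 11
Step 1: y^k = 0.0, reduced costs: (13.0, 7.0)
  x^k = (0.0, 0.0), subgradient = b - a^T x = 7.0
  y^{k+1} = 0.0 + 0.05*7.0 = 0.35
Step 2: y^k = 0.35, reduced costs: (10.9, 5.6)
  x^k = (0.0, 0.0), subgradient = b - a^T x = 7.0
  y^{k+1} = 0.35 + 0.05*7.0 = 0.7
Step 3: y^k = 0.7, reduced costs: (8.8, 4.2)
  x^k = (0.0, 0.0), subgradient = b - a^T x = 7.0
  y^{k+1} = 0.7 + 0.05*7.0 = 1.05
Dual objective at y_3 = 1.05: reduced costs (6.7, 2.8), box minimizer x = (0.0, 0.0)
g(y_3) = b*y + (c1 - a1*y)*x1 + (c2 - a2*y)*x2 = 7*1.05 + 6.7*0.0 + 2.8*0.0 = 7.35 + 0.0 + 0.0 = 7.35


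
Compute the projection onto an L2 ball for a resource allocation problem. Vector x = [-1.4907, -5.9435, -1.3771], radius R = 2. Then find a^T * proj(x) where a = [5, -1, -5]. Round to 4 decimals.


Step 1: Compute ||x|| (intermediates to 6 decimals).
||x|| = sqrt((-1.4907)^2 + (-5.9435)^2 + (-1.3771)^2) = 6.280429
Step 2: Project.
Since ||x|| > R, scale = R/||x|| = 2/6.280429 = 0.31845, proj(x) = scale * x
proj(x) = [-0.474713, -1.892708, -0.438537]
Step 3: Dot product.
a^T * proj(x) = 5*(-0.474713) - 1*(-1.892708) - 5*(-0.438537) = 1.7118


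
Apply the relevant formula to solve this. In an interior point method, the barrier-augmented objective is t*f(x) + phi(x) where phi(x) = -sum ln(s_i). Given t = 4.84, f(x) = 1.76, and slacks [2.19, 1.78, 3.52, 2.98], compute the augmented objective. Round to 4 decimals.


Step 1: Compute log-barrier.
ln values: [0.7839, 0.5766, 1.2585, 1.0919]
phi = -(0.7839 + 0.5766 + 1.2585 + 1.0919) = -3.7109
Step 2: Compute augmented objective.
t*f(x) = 4.84*1.76 = 8.5184
Total = 8.5184 - 3.7109 = 4.8075


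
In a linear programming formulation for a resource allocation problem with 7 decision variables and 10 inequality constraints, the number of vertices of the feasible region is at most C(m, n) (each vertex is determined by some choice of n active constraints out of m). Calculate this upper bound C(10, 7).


Each vertex corresponds to some choice of n active constraints out of m, so the number of vertices is at most C(m, n) = m! / (n!(m-n)!).
m = 10, n = 7
Numerator: 10 * 9 * 8 * 7 * 6 * 5 * 4
Denominator: 7! = 5040
C(10, 7) = 120


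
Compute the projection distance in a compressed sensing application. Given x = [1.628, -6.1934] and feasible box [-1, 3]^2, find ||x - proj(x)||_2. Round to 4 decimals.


Project each component onto [-1, 3].
clip(1.628) = 1.628, clip(-6.1934) = -1.0
Projection = [1.628, -1.0]
Squared diffs: [0.0, 26.9714]
Distance = sqrt(26.9714) = 5.1934


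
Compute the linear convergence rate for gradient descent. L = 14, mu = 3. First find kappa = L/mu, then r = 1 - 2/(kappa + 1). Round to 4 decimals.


Step 1: Compute the condition number.
kappa = L/mu = 14/3 = 4.6667
Step 2: Compute the convergence rate.
r = 1 - 2/(kappa + 1) = 1 - 2*mu/(L + mu) = (L - mu)/(L + mu) = 11/17 = 0.6471


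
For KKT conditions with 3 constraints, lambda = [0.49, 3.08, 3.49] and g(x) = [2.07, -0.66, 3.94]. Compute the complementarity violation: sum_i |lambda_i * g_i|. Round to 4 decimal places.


KKT complementary slackness check:
lambda_1 * g_1 = 0.49 * 2.07 = 1.0143
lambda_2 * g_2 = 3.08 * -0.66 = -2.0328
lambda_3 * g_3 = 3.49 * 3.94 = 13.7506
Total violation = 1.0143 + 2.0328 + 13.7506 = 16.7977


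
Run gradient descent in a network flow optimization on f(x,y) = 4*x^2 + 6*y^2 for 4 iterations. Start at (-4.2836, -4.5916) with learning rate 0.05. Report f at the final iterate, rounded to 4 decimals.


Gradient descent on f(x,y) = 4*x^2 + 6*y^2.
Starting point: (-4.2836, -4.5916), alpha = 0.05
Step 1: grad_x = 2*4*-4.2836 = -34.2688, grad_y = 2*6*-4.5916 = -55.0992
  x_1 = -4.2836 - 0.05*-34.2688 = -2.5702
  y_1 = -4.5916 - 0.05*-55.0992 = -1.8366
Step 2: grad_x = 2*4*-2.5702 = -20.5613, grad_y = 2*6*-1.8366 = -22.0397
  x_2 = -2.5702 - 0.05*-20.5613 = -1.5421
  y_2 = -1.8366 - 0.05*-22.0397 = -0.7347
Step 3: grad_x = 2*4*-1.5421 = -12.3368, grad_y = 2*6*-0.7347 = -8.8159
  x_3 = -1.5421 - 0.05*-12.3368 = -0.9253
  y_3 = -0.7347 - 0.05*-8.8159 = -0.2939
Step 4: grad_x = 2*4*-0.9253 = -7.4021, grad_y = 2*6*-0.2939 = -3.5263
  x_4 = -0.9253 - 0.05*-7.4021 = -0.5552
  y_4 = -0.2939 - 0.05*-3.5263 = -0.1175
f(-0.5552, -0.1175) = 4*(-0.5552)^2 + 6*(-0.1175)^2 = 1.3157


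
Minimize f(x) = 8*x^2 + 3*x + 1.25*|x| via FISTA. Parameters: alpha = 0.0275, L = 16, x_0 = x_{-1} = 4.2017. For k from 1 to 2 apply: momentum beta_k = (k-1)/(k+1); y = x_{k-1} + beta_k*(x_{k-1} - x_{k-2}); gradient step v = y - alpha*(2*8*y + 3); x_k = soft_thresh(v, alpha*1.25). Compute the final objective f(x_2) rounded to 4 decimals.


FISTA on f(x) = 8*x^2 + 3*x + 1.25*|x|
L = 16, alpha = 0.0275
Iteration 1: beta = 0.0, y = 4.2017 + 0.0*(4.2017 - 4.2017) = 4.2017
  grad(y) = 70.2272, v = y - alpha*grad = 2.2705
  prox(v) = soft_thresh(2.2705, 0.0344) = 2.2361
Iteration 2: beta = 0.3333, y = 2.2361 + 0.3333*(2.2361 - 4.2017) = 1.5809
  grad(y) = 28.2939, v = y - alpha*grad = 0.8028
  prox(v) = soft_thresh(0.8028, 0.0344) = 0.7684
f(x_2) = 8*0.7684^2 + 3*0.7684 + 1.25*|0.7684| = 7.9894


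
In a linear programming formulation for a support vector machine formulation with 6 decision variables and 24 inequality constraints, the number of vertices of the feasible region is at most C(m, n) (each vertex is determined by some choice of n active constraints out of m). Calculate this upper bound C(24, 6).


Each vertex corresponds to some choice of n active constraints out of m, so the number of vertices is at most C(m, n) = m! / (n!(m-n)!).
m = 24, n = 6
Numerator: 24 * 23 * 22 * 21 * 20 * 19
Denominator: 6! = 720
C(24, 6) = 134596


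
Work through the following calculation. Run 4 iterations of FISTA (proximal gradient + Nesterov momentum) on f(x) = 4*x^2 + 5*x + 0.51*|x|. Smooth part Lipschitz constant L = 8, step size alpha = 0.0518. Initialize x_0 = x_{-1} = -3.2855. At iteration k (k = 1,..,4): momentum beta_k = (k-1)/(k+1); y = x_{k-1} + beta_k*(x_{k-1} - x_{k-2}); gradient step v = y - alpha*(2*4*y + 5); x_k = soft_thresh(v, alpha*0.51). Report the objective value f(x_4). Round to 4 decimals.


FISTA on f(x) = 4*x^2 + 5*x + 0.51*|x|
L = 8, alpha = 0.0518
Iteration 1: beta = 0.0, y = -3.2855 + 0.0*(-3.2855 + 3.2855) = -3.2855
  grad(y) = -21.284, v = y - alpha*grad = -2.183
  prox(v) = soft_thresh(-2.183, 0.0264) = -2.1566
Iteration 2: beta = 0.3333, y = -2.1566 + 0.3333*(-2.1566 + 3.2855) = -1.7803
  grad(y) = -9.2421, v = y - alpha*grad = -1.3015
  prox(v) = soft_thresh(-1.3015, 0.0264) = -1.2751
Iteration 3: beta = 0.5, y = -1.2751 + 0.5*(-1.2751 + 2.1566) = -0.8344
  grad(y) = -1.675, v = y - alpha*grad = -0.7476
  prox(v) = soft_thresh(-0.7476, 0.0264) = -0.7212
Iteration 4: beta = 0.6, y = -0.7212 + 0.6*(-0.7212 + 1.2751) = -0.3888
  grad(y) = 1.8893, v = y - alpha*grad = -0.4867
  prox(v) = soft_thresh(-0.4867, 0.0264) = -0.4603
f(x_4) = 4*(-0.4603)^2 + 5*(-0.4603) + 0.51*|-0.4603| = -1.2192


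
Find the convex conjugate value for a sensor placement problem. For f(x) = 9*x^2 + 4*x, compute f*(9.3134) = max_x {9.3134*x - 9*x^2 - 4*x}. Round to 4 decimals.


f*(y) = sup_x {y*x - a*x^2 - b*x} = sup_x {(y-b)*x - a*x^2}
FOC: (y - b) - 2a*x = 0 => x* = (y - b)/(2a)
x* = (9.3134 - 4)/(2*9) = 0.2952
f*(9.3134) = (y-b)^2/(4a) = (9.3134 - 4)^2/(4*9)
= 28.2322/36 = 0.7842


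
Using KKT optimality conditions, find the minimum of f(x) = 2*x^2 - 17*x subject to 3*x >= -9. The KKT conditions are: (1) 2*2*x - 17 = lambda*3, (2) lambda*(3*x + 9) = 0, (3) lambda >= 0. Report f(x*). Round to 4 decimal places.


Step 1: Try lambda = 0 (constraint inactive).
Stationarity: 2*2*x - 17 = 0
x* = 17/(2*2) = 4.25
Check constraint: 3*4.25 = 12.75 >= -9 -- satisfied.
Step 2: Compute optimal value.
f(x*) = 2*4.25^2 - 17*4.25 = -36.125


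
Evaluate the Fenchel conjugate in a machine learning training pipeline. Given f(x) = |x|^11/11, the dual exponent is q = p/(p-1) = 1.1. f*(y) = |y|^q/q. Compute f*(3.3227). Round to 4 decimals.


The conjugate exponent q satisfies 1/p + 1/q = 1.
p = 11, so q = 11/(11 - 1) = 1.1
|y|^q = 3.3227^1.1 = 3.7466
f*(3.3227) = 3.7466 / 1.1 = 3.406


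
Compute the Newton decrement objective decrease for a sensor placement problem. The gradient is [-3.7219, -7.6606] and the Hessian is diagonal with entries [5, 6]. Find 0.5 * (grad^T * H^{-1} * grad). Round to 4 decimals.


Step 1: H is diagonal, so H^(-1) * g = [-0.7444, -1.2768].
Step 2: g^T H^(-1) g = sum_i g_i^2 / H_ii
  = (-3.7219)^2/5 + (-7.6606)^2/6
  = 2.7705 + 9.7808 = 12.5513
Step 3: Objective decrease = 0.5 * g^T H^(-1) g = 6.2757


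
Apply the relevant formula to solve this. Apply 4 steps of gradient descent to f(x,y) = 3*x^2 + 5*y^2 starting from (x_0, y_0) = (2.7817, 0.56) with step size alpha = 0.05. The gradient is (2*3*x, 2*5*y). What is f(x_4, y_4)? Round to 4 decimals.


Gradient descent on f(x,y) = 3*x^2 + 5*y^2.
Starting point: (2.7817, 0.56), alpha = 0.05
Step 1: grad_x = 2*3*2.7817 = 16.6902, grad_y = 2*5*0.56 = 5.6
  x_1 = 2.7817 - 0.05*16.6902 = 1.9472
  y_1 = 0.56 - 0.05*5.6 = 0.28
Step 2: grad_x = 2*3*1.9472 = 11.6831, grad_y = 2*5*0.28 = 2.8
  x_2 = 1.9472 - 0.05*11.6831 = 1.363
  y_2 = 0.28 - 0.05*2.8 = 0.14
Step 3: grad_x = 2*3*1.363 = 8.1782, grad_y = 2*5*0.14 = 1.4
  x_3 = 1.363 - 0.05*8.1782 = 0.9541
  y_3 = 0.14 - 0.05*1.4 = 0.07
Step 4: grad_x = 2*3*0.9541 = 5.7247, grad_y = 2*5*0.07 = 0.7
  x_4 = 0.9541 - 0.05*5.7247 = 0.6679
  y_4 = 0.07 - 0.05*0.7 = 0.035
f(0.6679, 0.035) = 3*0.6679^2 + 5*0.035^2 = 1.3443


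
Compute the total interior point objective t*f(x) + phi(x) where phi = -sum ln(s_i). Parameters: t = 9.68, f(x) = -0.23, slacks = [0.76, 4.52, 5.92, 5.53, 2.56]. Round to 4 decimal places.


Step 1: Compute log-barrier.
ln values: [-0.2744, 1.5085, 1.7783, 1.7102, 0.94]
phi = -(-0.2744 + 1.5085 + 1.7783 + 1.7102 + 0.94) = -5.6626
Step 2: Compute augmented objective.
t*f(x) = 9.68*-0.23 = -2.2264
Total = -2.2264 - 5.6626 = -7.889


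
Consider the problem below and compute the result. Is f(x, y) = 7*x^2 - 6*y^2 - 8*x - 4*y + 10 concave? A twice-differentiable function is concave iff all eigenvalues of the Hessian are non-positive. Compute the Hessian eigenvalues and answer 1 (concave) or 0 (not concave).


The Hessian of f(x,y) = 7*x^2 - 6*y^2 - 8*x - 4*y + 10 is:
H = [[14, 0], [0, -12]]
Trace = 14 - 12 = 2
Determinant = 14*-12 - (0)^2 = -168
Discriminant = (2)^2 - 4*-168 = 676.0
Eigenvalues: lambda_1 = -12.0, lambda_2 = 14.0
The function is not concave.

0


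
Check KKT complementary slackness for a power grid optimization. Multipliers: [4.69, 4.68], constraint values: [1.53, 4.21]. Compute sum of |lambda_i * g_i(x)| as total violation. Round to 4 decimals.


KKT complementary slackness check:
lambda_1 * g_1 = 4.69 * 1.53 = 7.1757
lambda_2 * g_2 = 4.68 * 4.21 = 19.7028
Total violation = 7.1757 + 19.7028 = 26.8785


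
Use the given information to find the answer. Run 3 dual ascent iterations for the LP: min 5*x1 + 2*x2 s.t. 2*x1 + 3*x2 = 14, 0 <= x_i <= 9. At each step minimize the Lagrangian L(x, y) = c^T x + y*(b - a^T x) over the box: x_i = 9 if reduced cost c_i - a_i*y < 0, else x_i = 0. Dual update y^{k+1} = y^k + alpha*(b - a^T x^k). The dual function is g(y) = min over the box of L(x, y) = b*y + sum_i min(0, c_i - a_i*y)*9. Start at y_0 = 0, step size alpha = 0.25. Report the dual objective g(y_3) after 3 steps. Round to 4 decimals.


Dual ascent for LP: min 5*x1 + 2*x2, 2*x1 + 3*x2 = 14, 0 <= x_i <= 9
Step 1: y^k = 0.0, reduced costs: (5.0, 2.0)
  x^k = (0.0, 0.0), subgradient = b - a^T x = 14.0
  y^{k+1} = 0.0 + 0.25*14.0 = 3.5
Step 2: y^k = 3.5, reduced costs: (-2.0, -8.5)
  x^k = (9.0, 9.0), subgradient = b - a^T x = -31.0
  y^{k+1} = 3.5 + 0.25*-31.0 = -4.25
Step 3: y^k = -4.25, reduced costs: (13.5, 14.75)
  x^k = (0.0, 0.0), subgradient = b - a^T x = 14.0
  y^{k+1} = -4.25 + 0.25*14.0 = -0.75
Dual objective at y_3 = -0.75: reduced costs (6.5, 4.25), box minimizer x = (0.0, 0.0)
g(y_3) = b*y + (c1 - a1*y)*x1 + (c2 - a2*y)*x2 = 14*(-0.75) + 6.5*0.0 + 4.25*0.0 = -10.5 + 0.0 + 0.0 = -10.5


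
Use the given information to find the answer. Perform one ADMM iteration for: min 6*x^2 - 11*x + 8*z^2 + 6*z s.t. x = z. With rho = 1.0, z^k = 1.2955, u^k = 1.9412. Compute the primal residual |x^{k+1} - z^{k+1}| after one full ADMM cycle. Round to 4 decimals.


ADMM iteration with rho = 1.0, z^k = 1.2955, u^k = 1.9412
Step 1: x-update.
Minimize 6*x^2 - 11*x + (1.0/2)*(x - 1.2955 + 1.9412)^2
FOC: (2*6 + 1.0)*x = 11 + 1.0*(1.2955 - 1.9412)
x^{k+1} = 0.7965
Step 2: z-update.
Minimize 8*z^2 + 6*z + (1.0/2)*(0.7965 - z + 1.9412)^2
FOC: (2*8 + 1.0)*z = -6 + 1.0*(0.7965 + 1.9412)
z^{k+1} = -0.1919
Step 3: u-update.
u^{k+1} = 1.9412 + 0.7965 + 0.1919 = 2.9296
Step 4: Primal residual = |0.7965 + 0.1919| = 0.9884


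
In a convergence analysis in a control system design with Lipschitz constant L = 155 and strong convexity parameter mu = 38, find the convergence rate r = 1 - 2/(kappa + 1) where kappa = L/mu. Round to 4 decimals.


Step 1: Compute the condition number.
kappa = L/mu = 155/38 = 4.0789
Step 2: Compute the convergence rate.
r = 1 - 2/(kappa + 1) = 1 - 2*mu/(L + mu) = (L - mu)/(L + mu) = 117/193 = 0.6062


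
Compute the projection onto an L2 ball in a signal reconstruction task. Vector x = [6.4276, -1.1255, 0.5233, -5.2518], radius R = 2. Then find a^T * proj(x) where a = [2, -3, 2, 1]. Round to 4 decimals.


Step 1: Compute ||x|| (intermediates to 6 decimals).
||x|| = sqrt(6.4276^2 + (-1.1255)^2 + 0.5233^2 + (-5.2518)^2) = 8.392618
Step 2: Project.
Since ||x|| > R, scale = R/||x|| = 2/8.392618 = 0.238305, proj(x) = scale * x
proj(x) = [1.531729, -0.268212, 0.124705, -1.25153]
Step 3: Dot product.
a^T * proj(x) = 2*1.531729 - 3*(-0.268212) + 2*0.124705 + 1*(-1.25153) = 2.866


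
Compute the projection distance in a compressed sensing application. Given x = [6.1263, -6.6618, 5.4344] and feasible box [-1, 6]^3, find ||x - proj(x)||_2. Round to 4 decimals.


Project each component onto [-1, 6].
clip(6.1263) = 6.0, clip(-6.6618) = -1.0, clip(5.4344) = 5.4344
Projection = [6.0, -1.0, 5.4344]
Squared diffs: [0.016, 32.056, 0.0]
Distance = sqrt(32.072) = 5.6632


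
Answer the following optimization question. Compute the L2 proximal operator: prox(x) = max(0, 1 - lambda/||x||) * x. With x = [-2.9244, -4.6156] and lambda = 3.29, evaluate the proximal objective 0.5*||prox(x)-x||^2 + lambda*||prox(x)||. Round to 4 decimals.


Step 1: Compute ||x||.
||x|| = 5.4641
Step 2: Compute scaling factor.
scale = max(0, 1 - 3.29/5.4641) = 0.3979
Step 3: prox(x) = [-1.1636, -1.8365]
||prox(x)|| = 2.1741
Step 4: Proximal objective.
0.5*||prox-x||^2 = 5.4121
lambda*||prox|| = 7.1528
Total = 12.5647


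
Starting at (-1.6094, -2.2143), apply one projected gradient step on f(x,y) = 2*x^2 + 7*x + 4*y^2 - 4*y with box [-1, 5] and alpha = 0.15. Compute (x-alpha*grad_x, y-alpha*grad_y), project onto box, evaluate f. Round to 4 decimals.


Step 1: Compute gradient at (-1.6094, -2.2143).
grad_x = 2*2*-1.6094 + 7 = 0.5624
grad_y = 2*4*-2.2143 - 4 = -21.7144
Step 2: Gradient step.
x_raw = -1.6094 - 0.15*0.5624 = -1.6938
y_raw = -2.2143 - 0.15*-21.7144 = 1.0429
Step 3: Project onto [-1, 5].
x_proj = clip(-1.6938) = -1.0
y_proj = clip(1.0429) = 1.0429
Step 4: Evaluate f.
f(-1.0, 1.0429) = -4.8212


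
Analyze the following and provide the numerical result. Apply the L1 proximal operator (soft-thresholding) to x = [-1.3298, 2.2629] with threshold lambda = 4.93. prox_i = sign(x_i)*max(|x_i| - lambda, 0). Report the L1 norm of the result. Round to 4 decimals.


Soft-thresholding with lambda = 4.93:
prox(-1.3298) = sign(-1.3298)*max(|-1.3298| - 4.93, 0) = 0.0
prox(2.2629) = sign(2.2629)*max(|2.2629| - 4.93, 0) = 0.0
prox(x) = [0.0, 0.0]
||prox(x)||_1 = 0.0 + 0.0 = 0.0


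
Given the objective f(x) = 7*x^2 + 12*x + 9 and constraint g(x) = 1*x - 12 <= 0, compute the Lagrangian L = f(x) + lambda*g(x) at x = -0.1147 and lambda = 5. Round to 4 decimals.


Step 1: Evaluate f(x).
f(-0.1147) = 7*(-0.1147)^2 + 12*(-0.1147) + 9 = 7.7157
Step 2: Evaluate g(x).
g(-0.1147) = 1*-0.1147 - 12 = -12.1147
Step 3: Compute Lagrangian.
L = 7.7157 + 5*-12.1147 = -52.8578


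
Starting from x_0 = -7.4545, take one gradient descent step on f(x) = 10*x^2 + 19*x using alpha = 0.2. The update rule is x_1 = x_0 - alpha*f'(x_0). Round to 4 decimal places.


We compute the gradient at x_0 and apply the update.
f'(x) = 20*x + 19
f'(-7.4545) = 20*-7.4545 + 19 = -130.09
x_1 = -7.4545 - 0.2*-130.09 = 18.5635


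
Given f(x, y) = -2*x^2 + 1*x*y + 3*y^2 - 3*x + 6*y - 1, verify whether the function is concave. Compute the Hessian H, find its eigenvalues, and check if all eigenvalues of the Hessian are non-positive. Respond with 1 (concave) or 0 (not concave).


The Hessian of f(x,y) = -2*x^2 + 1*x*y + 3*y^2 - 3*x + 6*y - 1 is:
H = [[-4, 1], [1, 6]]
Trace = -4 + 6 = 2
Determinant = -4*6 - (1)^2 = -25
Discriminant = (2)^2 - 4*-25 = 104.0
Eigenvalues: lambda_1 = -4.099, lambda_2 = 6.099
The function is not concave.

0


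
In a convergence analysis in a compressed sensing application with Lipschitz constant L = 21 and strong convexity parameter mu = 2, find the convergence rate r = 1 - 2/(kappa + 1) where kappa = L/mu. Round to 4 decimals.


Step 1: Compute the condition number.
kappa = L/mu = 21/2 = 10.5
Step 2: Compute the convergence rate.
r = 1 - 2/(kappa + 1) = 1 - 2*mu/(L + mu) = (L - mu)/(L + mu) = 19/23 = 0.8261


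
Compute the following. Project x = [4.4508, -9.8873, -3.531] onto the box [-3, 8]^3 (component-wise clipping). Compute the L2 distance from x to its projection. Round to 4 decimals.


Project each component onto [-3, 8].
clip(4.4508) = 4.4508, clip(-9.8873) = -3.0, clip(-3.531) = -3.0
Projection = [4.4508, -3.0, -3.0]
Squared diffs: [0.0, 47.4349, 0.282]
Distance = sqrt(47.7169) = 6.9077


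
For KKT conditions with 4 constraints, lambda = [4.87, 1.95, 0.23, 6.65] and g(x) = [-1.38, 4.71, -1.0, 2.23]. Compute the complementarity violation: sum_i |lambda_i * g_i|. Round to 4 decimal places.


KKT complementary slackness check:
lambda_1 * g_1 = 4.87 * -1.38 = -6.7206
lambda_2 * g_2 = 1.95 * 4.71 = 9.1845
lambda_3 * g_3 = 0.23 * -1.0 = -0.23
lambda_4 * g_4 = 6.65 * 2.23 = 14.8295
Total violation = 6.7206 + 9.1845 + 0.23 + 14.8295 = 30.9646


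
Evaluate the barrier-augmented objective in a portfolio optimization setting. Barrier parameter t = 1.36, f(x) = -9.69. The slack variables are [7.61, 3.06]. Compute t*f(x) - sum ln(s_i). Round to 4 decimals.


Step 1: Compute log-barrier.
ln values: [2.0295, 1.1184]
phi = -(2.0295 + 1.1184) = -3.1479
Step 2: Compute augmented objective.
t*f(x) = 1.36*-9.69 = -13.1784
Total = -13.1784 - 3.1479 = -16.3263


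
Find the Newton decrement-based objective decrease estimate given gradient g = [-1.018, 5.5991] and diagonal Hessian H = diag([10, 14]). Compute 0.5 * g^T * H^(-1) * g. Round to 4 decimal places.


Step 1: H is diagonal, so H^(-1) * g = [-0.1018, 0.3999].
Step 2: g^T H^(-1) g = sum_i g_i^2 / H_ii
  = (-1.018)^2/10 + (5.5991)^2/14
  = 0.1036 + 2.2393 = 2.3429
Step 3: Objective decrease = 0.5 * g^T H^(-1) g = 1.1715
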